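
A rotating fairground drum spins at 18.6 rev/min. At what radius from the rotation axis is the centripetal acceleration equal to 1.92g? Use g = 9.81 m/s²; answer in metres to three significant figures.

ω = 18.6 rev/min × 2π/60 = 1.948 rad/s.
a_c = ω²r = 1.92g ⇒ r = 1.92 × 9.81 / (1.948)² = 18.84/3.794 = 4.965 m.

4.96 m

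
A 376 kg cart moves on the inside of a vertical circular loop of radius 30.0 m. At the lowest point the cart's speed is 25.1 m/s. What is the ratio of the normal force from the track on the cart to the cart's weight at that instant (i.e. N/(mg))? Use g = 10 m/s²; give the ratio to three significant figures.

At the bottom, N − mg = mv²/r, so N = m(v²/r + g) and N/(mg) = v²/(rg) + 1 = (25.1)²/(30.0 × 10.0) + 1 = 2.100 + 1 = 3.100.

3.10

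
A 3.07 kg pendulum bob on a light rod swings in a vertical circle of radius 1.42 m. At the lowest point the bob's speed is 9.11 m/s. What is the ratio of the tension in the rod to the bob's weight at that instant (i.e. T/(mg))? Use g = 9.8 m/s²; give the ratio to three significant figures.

6.96

At the bottom, T − mg = mv²/r, so T = m(v²/r + g) and T/(mg) = v²/(rg) + 1 = (9.11)²/(1.42 × 9.8) + 1 = 5.964 + 1 = 6.964.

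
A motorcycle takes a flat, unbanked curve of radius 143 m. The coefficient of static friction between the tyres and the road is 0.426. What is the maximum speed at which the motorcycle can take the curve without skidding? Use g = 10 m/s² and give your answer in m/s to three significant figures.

Friction provides the centripetal force on a flat curve. At maximum speed it is at its limiting value: μ_s m g = m v²/r.
Mass cancels: v_max = √(μ_s g r) = √(0.426 × 10.0 × 143) = √609.2 = 24.68 m/s.

24.7 m/s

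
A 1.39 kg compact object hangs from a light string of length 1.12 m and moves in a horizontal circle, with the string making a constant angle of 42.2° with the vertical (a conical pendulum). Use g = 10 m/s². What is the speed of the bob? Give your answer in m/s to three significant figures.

The radius of the circle is r = L sinθ = 1.12 × sin 42.2° = 0.7523 m.
Horizontally T sinθ = mv²/r and vertically T cosθ = mg, so tanθ = v²/(rg).
v = √(r g tanθ) = √(0.7523 × 10.0 × 0.9067) = √6.822 = 2.612 m/s.

2.61 m/s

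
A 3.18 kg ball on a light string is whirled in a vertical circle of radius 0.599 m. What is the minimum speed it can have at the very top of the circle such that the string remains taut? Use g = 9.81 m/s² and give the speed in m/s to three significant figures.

At the top, both weight mg and T point toward the centre: T + mg = mv²/r.
At minimum speed T → 0, so mg = mv_min²/r ⇒ v_min = √(g r) = √(9.81 × 0.599) = 2.424 m/s.

2.42 m/s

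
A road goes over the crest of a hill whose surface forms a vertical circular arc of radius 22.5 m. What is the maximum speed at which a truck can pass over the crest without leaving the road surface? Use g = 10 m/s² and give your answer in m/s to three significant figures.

15.0 m/s

At the crest the centre of the circle is below the truck, so the net downward (centripetal) force is mg − N = mv²/r.
The truck leaves the road when N → 0, giving v_max = √(g r) = √(10.0 × 22.5) = 15.00 m/s.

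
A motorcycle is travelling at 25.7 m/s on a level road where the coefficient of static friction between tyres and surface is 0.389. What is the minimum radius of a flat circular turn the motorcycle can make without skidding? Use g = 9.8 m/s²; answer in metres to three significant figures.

173 m

At the limit, μ_s m g = m v²/r, so r_min = v²/(μ_s g) = (25.7)²/(0.389 × 9.8) = 660.5/3.812 = 173.3 m.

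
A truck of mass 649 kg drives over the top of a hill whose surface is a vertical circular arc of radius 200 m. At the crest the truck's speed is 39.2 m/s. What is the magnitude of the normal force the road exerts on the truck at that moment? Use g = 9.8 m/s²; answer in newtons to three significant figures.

1370 N

At the crest the centripetal acceleration points downward (toward the centre of the arc), so mg − N = mv²/r.
N = m(g − v²/r) = 649 × (9.8 − (39.2)²/200) = 649 × (9.8 − 7.683) = 649 × 2.117 = 1374 N.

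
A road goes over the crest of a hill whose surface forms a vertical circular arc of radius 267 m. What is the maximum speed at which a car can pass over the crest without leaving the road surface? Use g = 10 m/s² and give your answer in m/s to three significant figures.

At the crest the centre of the circle is below the car, so the net downward (centripetal) force is mg − N = mv²/r.
The car leaves the road when N → 0, giving v_max = √(g r) = √(10.0 × 267) = 51.67 m/s.

51.7 m/s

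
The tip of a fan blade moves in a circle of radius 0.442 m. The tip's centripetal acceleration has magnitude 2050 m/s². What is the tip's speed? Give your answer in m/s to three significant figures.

30.1 m/s

a_c = v²/r ⇒ v = √(a_c · r) = √(2050 × 0.442) = √906.1 = 30.10 m/s.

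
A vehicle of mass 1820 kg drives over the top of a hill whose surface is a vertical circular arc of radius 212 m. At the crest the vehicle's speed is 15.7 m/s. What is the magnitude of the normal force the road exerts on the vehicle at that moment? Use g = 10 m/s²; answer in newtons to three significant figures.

16100 N

At the crest the centripetal acceleration points downward (toward the centre of the arc), so mg − N = mv²/r.
N = m(g − v²/r) = 1820 × (10.0 − (15.7)²/212) = 1820 × (10.0 − 1.163) = 1820 × 8.837 = 16080 N.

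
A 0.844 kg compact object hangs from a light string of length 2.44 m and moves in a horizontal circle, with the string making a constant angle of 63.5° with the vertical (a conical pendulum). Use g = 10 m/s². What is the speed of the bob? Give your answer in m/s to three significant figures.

The radius of the circle is r = L sinθ = 2.44 × sin 63.5° = 2.184 m.
Horizontally T sinθ = mv²/r and vertically T cosθ = mg, so tanθ = v²/(rg).
v = √(r g tanθ) = √(2.184 × 10.0 × 2.006) = √43.80 = 6.618 m/s.

6.62 m/s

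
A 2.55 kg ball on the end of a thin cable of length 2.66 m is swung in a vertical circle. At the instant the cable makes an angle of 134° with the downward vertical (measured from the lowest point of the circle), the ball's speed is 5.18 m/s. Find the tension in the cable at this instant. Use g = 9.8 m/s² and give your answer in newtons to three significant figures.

8.36 N

Take the radial direction toward the centre of the circle as positive. The component of the weight along the string toward the centre is −mg cos φ (φ measured from the bottom), so Newton's second law along the string gives T − mg cos φ = m v²/r.
cos 134° = -0.6947, so T = m(v²/r + g cos φ) = 2.55 × ((5.18)²/2.66 + 9.8 × -0.6947) = 2.55 × (10.09 + (-6.808)) = 2.55 × 3.280 = 8.363 N.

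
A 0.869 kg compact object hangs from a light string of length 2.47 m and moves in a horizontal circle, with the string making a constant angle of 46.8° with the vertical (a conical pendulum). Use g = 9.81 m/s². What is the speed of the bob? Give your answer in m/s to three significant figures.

4.34 m/s

The radius of the circle is r = L sinθ = 2.47 × sin 46.8° = 1.801 m.
Horizontally T sinθ = mv²/r and vertically T cosθ = mg, so tanθ = v²/(rg).
v = √(r g tanθ) = √(1.801 × 9.81 × 1.065) = √18.81 = 4.337 m/s.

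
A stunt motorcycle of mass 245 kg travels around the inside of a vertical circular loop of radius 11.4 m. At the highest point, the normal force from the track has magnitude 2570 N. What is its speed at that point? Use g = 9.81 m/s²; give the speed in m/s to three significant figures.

15.2 m/s

At the top, N + mg = mv²/r, so v = √(r(N/m + g)) = √(11.4 × (2570/245 + 9.81)) = √(11.4 × 20.30) = √231.4 = 15.21 m/s.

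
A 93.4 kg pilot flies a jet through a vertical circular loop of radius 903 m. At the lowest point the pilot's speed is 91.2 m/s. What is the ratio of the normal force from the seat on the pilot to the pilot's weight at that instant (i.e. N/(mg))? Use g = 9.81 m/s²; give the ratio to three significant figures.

At the bottom, N − mg = mv²/r, so N = m(v²/r + g) and N/(mg) = v²/(rg) + 1 = (91.2)²/(903 × 9.81) + 1 = 0.9389 + 1 = 1.939.

1.94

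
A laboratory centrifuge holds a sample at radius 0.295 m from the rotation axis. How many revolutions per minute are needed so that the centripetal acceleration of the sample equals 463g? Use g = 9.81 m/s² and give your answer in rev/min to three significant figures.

Require ω²r = 463g, so ω = √(463 × 9.81/0.295) = 124.1 rad/s.
In rev/min: ω × 60/(2π) = 124.1 × 60/(2π) = 1185 rev/min.

1180 rev/min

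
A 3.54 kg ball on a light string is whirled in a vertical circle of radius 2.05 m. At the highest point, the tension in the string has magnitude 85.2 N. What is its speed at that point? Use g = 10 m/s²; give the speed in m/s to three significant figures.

8.36 m/s

At the top, T + mg = mv²/r, so v = √(r(T/m + g)) = √(2.05 × (85.2/3.54 + 10.0)) = √(2.05 × 34.07) = √69.84 = 8.357 m/s.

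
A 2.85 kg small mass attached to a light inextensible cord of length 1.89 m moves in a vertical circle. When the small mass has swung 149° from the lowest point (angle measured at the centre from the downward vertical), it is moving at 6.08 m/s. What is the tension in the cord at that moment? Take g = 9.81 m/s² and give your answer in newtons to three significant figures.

Take the radial direction toward the centre of the circle as positive. The component of the weight along the string toward the centre is −mg cos φ (φ measured from the bottom), so Newton's second law along the string gives T − mg cos φ = m v²/r.
cos 149° = -0.8572, so T = m(v²/r + g cos φ) = 2.85 × ((6.08)²/1.89 + 9.81 × -0.8572) = 2.85 × (19.56 + (-8.409)) = 2.85 × 11.15 = 31.78 N.

31.8 N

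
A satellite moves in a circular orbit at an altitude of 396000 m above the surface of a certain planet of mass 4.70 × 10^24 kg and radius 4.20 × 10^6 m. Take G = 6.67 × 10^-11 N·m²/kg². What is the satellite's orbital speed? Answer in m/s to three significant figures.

Orbital radius r = R + h = 4.20 × 10^6 + 396000 = 4.596 × 10^6 m.
Gravity supplies the centripetal force: G M m / r² = m v² / r, so v = √(GM/r).
v = √(6.67 × 10^-11 × 4.70 × 10^24 / 4.596 × 10^6) = √(6.821 × 10^7) = 8259 m/s.

8260 m/s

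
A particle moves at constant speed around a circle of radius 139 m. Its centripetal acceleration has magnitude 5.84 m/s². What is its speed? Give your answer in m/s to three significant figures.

28.5 m/s

a_c = v²/r ⇒ v = √(a_c · r) = √(5.84 × 139) = √811.8 = 28.49 m/s.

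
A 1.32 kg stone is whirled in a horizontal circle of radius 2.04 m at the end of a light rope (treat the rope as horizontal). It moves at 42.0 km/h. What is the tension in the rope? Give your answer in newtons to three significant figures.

88.1 N

v = 42.0 km/h = 42.0/3.6 = 11.67 m/s.
The tension is the only horizontal force, so it supplies the full centripetal force: T = m v²/r = 1.32 × (11.67)²/2.04 = 1.32 × 136.1/2.04 = 88.07 N.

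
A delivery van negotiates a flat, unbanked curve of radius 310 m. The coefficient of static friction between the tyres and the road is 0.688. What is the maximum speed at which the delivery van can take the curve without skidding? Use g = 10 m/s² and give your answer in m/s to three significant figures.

46.2 m/s

On a flat curve, static friction is the only horizontal force, so it must supply the full centripetal force: μ_s m g = m v²/r.
Mass cancels: v_max = √(μ_s g r) = √(0.688 × 10.0 × 310) = √2133 = 46.18 m/s.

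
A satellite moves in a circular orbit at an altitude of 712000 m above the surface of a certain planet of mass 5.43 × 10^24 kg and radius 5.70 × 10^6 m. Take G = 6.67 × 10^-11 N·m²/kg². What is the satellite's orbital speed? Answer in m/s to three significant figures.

Orbital radius r = R + h = 5.70 × 10^6 + 712000 = 6.412 × 10^6 m.
Gravity supplies the centripetal force: G M m / r² = m v² / r, so v = √(GM/r).
v = √(6.67 × 10^-11 × 5.43 × 10^24 / 6.412 × 10^6) = √(5.648 × 10^7) = 7516 m/s.

7520 m/s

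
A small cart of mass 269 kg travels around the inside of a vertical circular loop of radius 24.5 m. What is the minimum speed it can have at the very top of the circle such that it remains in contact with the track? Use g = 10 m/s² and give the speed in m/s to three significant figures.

At the top, both weight mg and N point toward the centre: N + mg = mv²/r.
At minimum speed N → 0, so mg = mv_min²/r ⇒ v_min = √(g r) = √(10.0 × 24.5) = 15.65 m/s.

15.7 m/s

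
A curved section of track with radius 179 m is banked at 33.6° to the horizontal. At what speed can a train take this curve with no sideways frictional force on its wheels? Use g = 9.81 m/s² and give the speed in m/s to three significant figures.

34.2 m/s

On a frictionless banked curve, N sinθ = mv²/r and N cosθ = mg, so tanθ = v²/(rg).
v = √(r g tanθ) = √(179 × 9.81 × tan 33.6°) = √(179 × 9.81 × 0.6644) = √1167 = 34.16 m/s.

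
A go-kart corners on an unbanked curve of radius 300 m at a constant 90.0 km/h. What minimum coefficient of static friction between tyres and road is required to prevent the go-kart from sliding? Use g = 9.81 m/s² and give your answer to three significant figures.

0.212

v = 90.0/3.6 = 25.00 m/s.
Friction provides the centripetal force: μ_s m g = m v²/r, so μ_s = v²/(g r) = (25.00)²/(9.81 × 300) = 625.0/2943 = 0.2124.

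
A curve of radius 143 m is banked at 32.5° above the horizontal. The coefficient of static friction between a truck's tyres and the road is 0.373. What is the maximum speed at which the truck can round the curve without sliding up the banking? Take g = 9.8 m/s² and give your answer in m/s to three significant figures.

43.1 m/s

At the maximum speed, friction acts down the slope at its limiting value f = μN. Radially (horizontal, toward centre): N sinθ + μN cosθ = mv²/r. Vertically: N cosθ − μN sinθ = mg.
Dividing: v² = r g (sinθ + μcosθ)/(cosθ − μsinθ).
sinθ + μcosθ = 0.5373 + 0.373×0.8434 = 0.8519; cosθ − μsinθ = 0.8434 − 0.373×0.5373 = 0.6430.
v² = 143 × 9.8 × 0.8519/0.6430 = 1857 m²/s², so v = 43.09 m/s.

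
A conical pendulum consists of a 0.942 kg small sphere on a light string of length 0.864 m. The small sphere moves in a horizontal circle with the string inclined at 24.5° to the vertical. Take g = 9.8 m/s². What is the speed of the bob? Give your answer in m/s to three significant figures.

The radius of the circle is r = L sinθ = 0.864 × sin 24.5° = 0.3583 m.
Horizontally T sinθ = mv²/r and vertically T cosθ = mg, so tanθ = v²/(rg).
v = √(r g tanθ) = √(0.3583 × 9.8 × 0.4557) = √1.600 = 1.265 m/s.

1.26 m/s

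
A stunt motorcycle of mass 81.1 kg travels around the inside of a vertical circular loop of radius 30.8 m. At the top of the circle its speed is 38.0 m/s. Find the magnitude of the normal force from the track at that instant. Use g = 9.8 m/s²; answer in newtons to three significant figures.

At the top, both N and the weight mg point inward (toward the centre), so N + mg = mv²/r.
N = m(v²/r − g) = 81.1 × ((38.0)²/30.8 − 9.8) = 81.1 × (46.88 − 9.8) = 81.1 × 37.08 = 3007 N.

3010 N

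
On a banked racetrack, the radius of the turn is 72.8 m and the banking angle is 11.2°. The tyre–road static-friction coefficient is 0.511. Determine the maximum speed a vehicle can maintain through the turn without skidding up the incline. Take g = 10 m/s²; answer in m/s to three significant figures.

At the maximum speed, friction acts down the slope at its limiting value f = μN. Radially (horizontal, toward centre): N sinθ + μN cosθ = mv²/r. Vertically: N cosθ − μN sinθ = mg.
Dividing: v² = r g (sinθ + μcosθ)/(cosθ − μsinθ).
sinθ + μcosθ = 0.1942 + 0.511×0.9810 = 0.6955; cosθ − μsinθ = 0.9810 − 0.511×0.1942 = 0.8817.
v² = 72.8 × 10.0 × 0.6955/0.8817 = 574.3 m²/s², so v = 23.96 m/s.

24.0 m/s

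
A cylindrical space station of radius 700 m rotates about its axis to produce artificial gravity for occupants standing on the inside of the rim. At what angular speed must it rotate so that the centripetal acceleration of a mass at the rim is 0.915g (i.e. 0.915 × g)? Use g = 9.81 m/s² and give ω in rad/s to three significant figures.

Centripetal acceleration a_c = ω²r. Setting ω²r = 0.915g:
ω = √(0.915g / r) = √(0.915 × 9.81 / 700) = √0.01282 = 0.1132 rad/s.

0.113 rad/s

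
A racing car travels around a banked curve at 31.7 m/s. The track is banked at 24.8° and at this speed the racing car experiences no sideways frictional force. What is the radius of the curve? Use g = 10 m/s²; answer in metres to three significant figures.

217 m

Frictionless banking: tanθ = v²/(rg), so r = v²/(g tanθ).
r = (31.7)²/(10.0 × tan 24.8°) = 1005/(10.0 × 0.4621) = 1005/4.621 = 217.5 m.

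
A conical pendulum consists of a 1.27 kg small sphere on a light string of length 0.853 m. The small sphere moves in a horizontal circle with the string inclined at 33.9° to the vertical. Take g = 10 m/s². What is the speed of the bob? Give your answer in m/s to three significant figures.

1.79 m/s

The radius of the circle is r = L sinθ = 0.853 × sin 33.9° = 0.4758 m.
Horizontally T sinθ = mv²/r and vertically T cosθ = mg, so tanθ = v²/(rg).
v = √(r g tanθ) = √(0.4758 × 10.0 × 0.6720) = √3.197 = 1.788 m/s.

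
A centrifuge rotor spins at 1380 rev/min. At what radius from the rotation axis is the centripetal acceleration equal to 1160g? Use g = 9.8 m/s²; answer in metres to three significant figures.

0.544 m

ω = 1380 rev/min × 2π/60 = 144.5 rad/s.
a_c = ω²r = 1160g ⇒ r = 1160 × 9.8 / (144.5)² = 11370/20880 = 0.5443 m.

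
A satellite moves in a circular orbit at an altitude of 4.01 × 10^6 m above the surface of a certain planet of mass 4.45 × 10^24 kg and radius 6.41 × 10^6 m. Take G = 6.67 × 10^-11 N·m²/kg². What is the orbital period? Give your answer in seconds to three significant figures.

r = R + h = 6.41 × 10^6 + 4.01 × 10^6 = 1.042 × 10^7 m. Gravity provides the centripetal force: G M m / r² = m v² / r ⇒ v = √(GM/r) = 5337 m/s.
T = 2πr/v = 2π × 1.042 × 10^7 / 5337 = 12270 s.

12300 s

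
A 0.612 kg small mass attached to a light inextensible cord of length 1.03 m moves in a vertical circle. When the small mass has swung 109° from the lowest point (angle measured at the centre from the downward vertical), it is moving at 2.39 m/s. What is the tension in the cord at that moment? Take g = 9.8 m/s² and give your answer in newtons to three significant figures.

1.44 N

Take the radial direction toward the centre of the circle as positive. The component of the weight along the string toward the centre is −mg cos φ (φ measured from the bottom), so Newton's second law along the string gives T − mg cos φ = m v²/r.
cos 109° = -0.3256, so T = m(v²/r + g cos φ) = 0.612 × ((2.39)²/1.03 + 9.8 × -0.3256) = 0.612 × (5.546 + (-3.191)) = 0.612 × 2.355 = 1.441 N.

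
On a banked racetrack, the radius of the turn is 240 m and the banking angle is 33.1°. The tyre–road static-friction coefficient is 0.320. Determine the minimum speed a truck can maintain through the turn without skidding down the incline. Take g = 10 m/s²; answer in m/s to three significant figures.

25.7 m/s

At the minimum speed, friction acts up the slope at its limiting value f = μN. Radially (horizontal, toward centre): N sinθ − μN cosθ = mv²/r. Vertically: N cosθ + μN sinθ = mg.
Dividing: v² = r g (sinθ − μcosθ)/(cosθ + μsinθ).
sinθ − μcosθ = 0.5461 − 0.320×0.8377 = 0.2780; cosθ + μsinθ = 0.8377 + 0.320×0.5461 = 1.012.
v² = 240 × 10.0 × 0.2780/1.012 = 659.1 m²/s², so v = 25.67 m/s.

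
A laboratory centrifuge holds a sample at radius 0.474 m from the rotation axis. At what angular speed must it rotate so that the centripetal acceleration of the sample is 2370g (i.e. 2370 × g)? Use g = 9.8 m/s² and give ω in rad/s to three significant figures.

221 rad/s

Centripetal acceleration a_c = ω²r. Setting ω²r = 2370g:
ω = √(2370g / r) = √(2370 × 9.8 / 0.474) = √49000 = 221.4 rad/s.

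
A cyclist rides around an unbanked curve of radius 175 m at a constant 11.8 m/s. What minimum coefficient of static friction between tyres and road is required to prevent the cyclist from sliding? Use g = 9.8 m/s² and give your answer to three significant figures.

0.0812

Friction provides the centripetal force: μ_s m g = m v²/r, so μ_s = v²/(g r) = (11.80)²/(9.8 × 175) = 139.2/1715 = 0.08119.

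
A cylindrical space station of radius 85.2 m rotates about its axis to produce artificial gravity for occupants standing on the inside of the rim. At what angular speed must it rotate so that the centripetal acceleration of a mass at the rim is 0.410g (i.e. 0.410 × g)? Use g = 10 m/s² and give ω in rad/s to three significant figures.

Centripetal acceleration a_c = ω²r. Setting ω²r = 0.410g:
ω = √(0.410g / r) = √(0.410 × 10.0 / 85.2) = √0.04812 = 0.2194 rad/s.

0.219 rad/s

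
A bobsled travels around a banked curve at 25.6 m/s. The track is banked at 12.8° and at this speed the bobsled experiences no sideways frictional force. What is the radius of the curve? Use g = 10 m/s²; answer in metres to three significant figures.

Frictionless banking: tanθ = v²/(rg), so r = v²/(g tanθ).
r = (25.6)²/(10.0 × tan 12.8°) = 655.4/(10.0 × 0.2272) = 655.4/2.272 = 288.5 m.

288 m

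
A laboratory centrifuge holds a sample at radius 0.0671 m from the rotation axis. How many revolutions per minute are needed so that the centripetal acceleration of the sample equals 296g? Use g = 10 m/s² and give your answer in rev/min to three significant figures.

2010 rev/min

Require ω²r = 296g, so ω = √(296 × 10.0/0.0671) = 210.0 rad/s.
In rev/min: ω × 60/(2π) = 210.0 × 60/(2π) = 2006 rev/min.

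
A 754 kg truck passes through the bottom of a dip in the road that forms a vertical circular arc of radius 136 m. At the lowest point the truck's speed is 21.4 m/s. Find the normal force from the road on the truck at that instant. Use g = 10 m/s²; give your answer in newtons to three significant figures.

At the lowest point, N points up (toward the centre) and the weight mg points down (away from the centre), so the net inward force is N − mg = mv²/r.
N = m(v²/r + g) = 754 × ((21.4)²/136 + 10.0) = 754 × (3.367 + 10.0) = 754 × 13.37 = 10080 N.

10100 N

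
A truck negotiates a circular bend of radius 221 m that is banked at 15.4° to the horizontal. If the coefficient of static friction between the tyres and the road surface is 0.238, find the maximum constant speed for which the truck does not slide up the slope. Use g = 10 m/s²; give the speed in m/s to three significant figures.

At the maximum speed, friction acts down the slope at its limiting value f = μN. Radially (horizontal, toward centre): N sinθ + μN cosθ = mv²/r. Vertically: N cosθ − μN sinθ = mg.
Dividing: v² = r g (sinθ + μcosθ)/(cosθ − μsinθ).
sinθ + μcosθ = 0.2656 + 0.238×0.9641 = 0.4950; cosθ − μsinθ = 0.9641 − 0.238×0.2656 = 0.9009.
v² = 221 × 10.0 × 0.4950/0.9009 = 1214 m²/s², so v = 34.85 m/s.

34.8 m/s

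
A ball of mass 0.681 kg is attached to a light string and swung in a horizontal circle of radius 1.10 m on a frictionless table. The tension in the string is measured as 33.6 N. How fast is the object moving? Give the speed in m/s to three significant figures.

7.37 m/s

T = m v²/r ⇒ v = √(T r / m) = √(33.6 × 1.10 / 0.681) = √54.27 = 7.367 m/s.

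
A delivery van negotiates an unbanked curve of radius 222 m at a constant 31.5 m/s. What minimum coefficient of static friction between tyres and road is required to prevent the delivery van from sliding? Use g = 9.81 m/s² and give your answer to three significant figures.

0.456

Friction provides the centripetal force: μ_s m g = m v²/r, so μ_s = v²/(g r) = (31.50)²/(9.81 × 222) = 992.2/2178 = 0.4556.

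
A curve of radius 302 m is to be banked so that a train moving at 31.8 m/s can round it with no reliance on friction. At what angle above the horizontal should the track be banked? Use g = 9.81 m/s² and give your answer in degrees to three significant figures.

18.8°

For a frictionless banked turn: horizontally N sinθ = mv²/r and vertically N cosθ = mg.
Dividing: tanθ = v²/(r g) = (31.8)²/(302 × 9.81) = 1011/2963 = 0.3413.
θ = arctan(0.3413) = 18.85°.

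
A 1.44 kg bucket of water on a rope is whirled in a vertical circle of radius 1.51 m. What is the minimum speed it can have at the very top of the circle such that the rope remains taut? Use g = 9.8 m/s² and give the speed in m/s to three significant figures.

3.85 m/s

At the highest point the centre is directly below, so both the weight and T act inward: T + mg = mv²/r.
At minimum speed T → 0, so mg = mv_min²/r ⇒ v_min = √(g r) = √(9.8 × 1.51) = 3.847 m/s.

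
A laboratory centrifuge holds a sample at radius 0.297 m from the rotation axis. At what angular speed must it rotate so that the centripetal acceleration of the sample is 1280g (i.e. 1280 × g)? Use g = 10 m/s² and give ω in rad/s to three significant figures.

Centripetal acceleration a_c = ω²r. Setting ω²r = 1280g:
ω = √(1280g / r) = √(1280 × 10.0 / 0.297) = √43100 = 207.6 rad/s.

208 rad/s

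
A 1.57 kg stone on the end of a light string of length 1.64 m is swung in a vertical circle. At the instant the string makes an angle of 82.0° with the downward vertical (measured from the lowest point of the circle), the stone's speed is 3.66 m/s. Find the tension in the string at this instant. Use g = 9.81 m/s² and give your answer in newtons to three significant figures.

Take the radial direction toward the centre of the circle as positive. The component of the weight along the string toward the centre is −mg cos φ (φ measured from the bottom), so Newton's second law along the string gives T − mg cos φ = m v²/r.
cos 82.0° = 0.1392, so T = m(v²/r + g cos φ) = 1.57 × ((3.66)²/1.64 + 9.81 × 0.1392) = 1.57 × (8.168 + (1.365)) = 1.57 × 9.533 = 14.97 N.

15.0 N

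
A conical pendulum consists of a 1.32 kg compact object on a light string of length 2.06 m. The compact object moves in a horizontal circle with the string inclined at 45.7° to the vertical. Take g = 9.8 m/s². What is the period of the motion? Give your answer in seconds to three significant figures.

2.41 s

r = L sinθ = 1.474 m. From T sinθ = mω²r and T cosθ = mg: tanθ = ω²r/g, so ω² = g tanθ / r = g/(L cosθ).
ω = √(g/(L cosθ)) = √(9.8/(2.06 × 0.6984)) = √6.812 = 2.610 rad/s.
Period = 2π/ω = 2.407 s.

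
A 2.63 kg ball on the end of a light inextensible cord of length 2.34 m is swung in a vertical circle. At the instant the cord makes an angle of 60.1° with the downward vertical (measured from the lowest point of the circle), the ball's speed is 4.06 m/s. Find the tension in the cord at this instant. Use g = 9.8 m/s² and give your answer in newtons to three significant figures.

31.4 N

Take the radial direction toward the centre of the circle as positive. The component of the weight along the string toward the centre is −mg cos φ (φ measured from the bottom), so Newton's second law along the string gives T − mg cos φ = m v²/r.
cos 60.1° = 0.4985, so T = m(v²/r + g cos φ) = 2.63 × ((4.06)²/2.34 + 9.8 × 0.4985) = 2.63 × (7.044 + (4.885)) = 2.63 × 11.93 = 31.37 N.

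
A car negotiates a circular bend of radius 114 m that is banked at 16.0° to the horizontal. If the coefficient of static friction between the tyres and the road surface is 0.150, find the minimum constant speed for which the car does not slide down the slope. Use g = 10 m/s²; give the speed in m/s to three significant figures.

At the minimum speed, friction acts up the slope at its limiting value f = μN. Radially (horizontal, toward centre): N sinθ − μN cosθ = mv²/r. Vertically: N cosθ + μN sinθ = mg.
Dividing: v² = r g (sinθ − μcosθ)/(cosθ + μsinθ).
sinθ − μcosθ = 0.2756 − 0.150×0.9613 = 0.1314; cosθ + μsinθ = 0.9613 + 0.150×0.2756 = 1.003.
v² = 114 × 10.0 × 0.1314/1.003 = 149.5 m²/s², so v = 12.23 m/s.

12.2 m/s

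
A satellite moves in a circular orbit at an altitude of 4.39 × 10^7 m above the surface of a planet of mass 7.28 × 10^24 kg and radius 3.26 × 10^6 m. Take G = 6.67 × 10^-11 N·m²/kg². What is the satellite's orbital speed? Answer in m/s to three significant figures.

Orbital radius r = R + h = 3.26 × 10^6 + 4.39 × 10^7 = 4.716 × 10^7 m.
Gravity supplies the centripetal force: G M m / r² = m v² / r, so v = √(GM/r).
v = √(6.67 × 10^-11 × 7.28 × 10^24 / 4.716 × 10^7) = √(1.030 × 10^7) = 3209 m/s.

3210 m/s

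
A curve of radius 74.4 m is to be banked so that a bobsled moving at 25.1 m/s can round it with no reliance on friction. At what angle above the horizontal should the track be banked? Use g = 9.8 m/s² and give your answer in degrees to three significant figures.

With no friction, the horizontal component of the normal force provides the centripetal force: N sinθ = mv²/r, while N cosθ = mg vertically.
Dividing: tanθ = v²/(r g) = (25.1)²/(74.4 × 9.8) = 630.0/729.1 = 0.8641.
θ = arctan(0.8641) = 40.83°.

40.8°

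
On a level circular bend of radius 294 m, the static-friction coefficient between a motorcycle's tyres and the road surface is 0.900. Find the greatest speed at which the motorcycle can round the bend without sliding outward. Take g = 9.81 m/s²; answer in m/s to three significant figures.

On a flat curve, static friction is the only horizontal force, so it must supply the full centripetal force: μ_s m g = m v²/r.
Mass cancels: v_max = √(μ_s g r) = √(0.900 × 9.81 × 294) = √2596 = 50.95 m/s.

50.9 m/s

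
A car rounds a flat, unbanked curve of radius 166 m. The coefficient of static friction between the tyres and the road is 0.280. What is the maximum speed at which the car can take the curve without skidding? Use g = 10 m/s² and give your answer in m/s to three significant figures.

21.6 m/s

The only inward force on a level bend is static friction, so at the limit f_s = μ_s N = μ_s m g = m v²/r.
Mass cancels: v_max = √(μ_s g r) = √(0.280 × 10.0 × 166) = √464.8 = 21.56 m/s.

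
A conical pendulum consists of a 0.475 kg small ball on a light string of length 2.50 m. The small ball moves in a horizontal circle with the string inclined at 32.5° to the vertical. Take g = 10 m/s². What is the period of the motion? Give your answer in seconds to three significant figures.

r = L sinθ = 1.343 m. From T sinθ = mω²r and T cosθ = mg: tanθ = ω²r/g, so ω² = g tanθ / r = g/(L cosθ).
ω = √(g/(L cosθ)) = √(10.0/(2.50 × 0.8434)) = √4.743 = 2.178 rad/s.
Period = 2π/ω = 2.885 s.

2.89 s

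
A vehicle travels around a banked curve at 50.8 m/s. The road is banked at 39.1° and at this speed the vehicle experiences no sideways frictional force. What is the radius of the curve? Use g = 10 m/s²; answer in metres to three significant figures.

318 m

Frictionless banking: tanθ = v²/(rg), so r = v²/(g tanθ).
r = (50.8)²/(10.0 × tan 39.1°) = 2581/(10.0 × 0.8127) = 2581/8.127 = 317.5 m.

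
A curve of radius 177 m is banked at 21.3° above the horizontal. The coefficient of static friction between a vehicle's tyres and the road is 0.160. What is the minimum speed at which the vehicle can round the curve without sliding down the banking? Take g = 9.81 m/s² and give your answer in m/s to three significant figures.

At the minimum speed, friction acts up the slope at its limiting value f = μN. Radially (horizontal, toward centre): N sinθ − μN cosθ = mv²/r. Vertically: N cosθ + μN sinθ = mg.
Dividing: v² = r g (sinθ − μcosθ)/(cosθ + μsinθ).
sinθ − μcosθ = 0.3633 − 0.160×0.9317 = 0.2142; cosθ + μsinθ = 0.9317 + 0.160×0.3633 = 0.9898.
v² = 177 × 9.81 × 0.2142/0.9898 = 375.7 m²/s², so v = 19.38 m/s.

19.4 m/s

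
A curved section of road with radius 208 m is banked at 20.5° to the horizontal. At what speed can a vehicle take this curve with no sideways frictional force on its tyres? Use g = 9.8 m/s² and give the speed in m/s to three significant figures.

27.6 m/s

On a frictionless banked curve, N sinθ = mv²/r and N cosθ = mg, so tanθ = v²/(rg).
v = √(r g tanθ) = √(208 × 9.8 × tan 20.5°) = √(208 × 9.8 × 0.3739) = √762.1 = 27.61 m/s.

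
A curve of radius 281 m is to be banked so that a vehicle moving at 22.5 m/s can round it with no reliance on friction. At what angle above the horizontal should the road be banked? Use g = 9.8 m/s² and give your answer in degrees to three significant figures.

With no friction, the horizontal component of the normal force provides the centripetal force: N sinθ = mv²/r, while N cosθ = mg vertically.
Dividing: tanθ = v²/(r g) = (22.5)²/(281 × 9.8) = 506.2/2754 = 0.1838.
θ = arctan(0.1838) = 10.42°.

10.4°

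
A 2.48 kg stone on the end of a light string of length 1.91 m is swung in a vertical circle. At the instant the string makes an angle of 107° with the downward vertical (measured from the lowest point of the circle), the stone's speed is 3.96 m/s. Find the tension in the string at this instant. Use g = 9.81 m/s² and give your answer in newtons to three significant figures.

Take the radial direction toward the centre of the circle as positive. The component of the weight along the string toward the centre is −mg cos φ (φ measured from the bottom), so Newton's second law along the string gives T − mg cos φ = m v²/r.
cos 107° = -0.2924, so T = m(v²/r + g cos φ) = 2.48 × ((3.96)²/1.91 + 9.81 × -0.2924) = 2.48 × (8.210 + (-2.868)) = 2.48 × 5.342 = 13.25 N.

13.2 N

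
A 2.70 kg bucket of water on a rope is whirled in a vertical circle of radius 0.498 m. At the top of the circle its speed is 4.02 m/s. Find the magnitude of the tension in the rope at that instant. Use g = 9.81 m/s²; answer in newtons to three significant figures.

At the top, both T and the weight mg point inward (toward the centre), so T + mg = mv²/r.
T = m(v²/r − g) = 2.70 × ((4.02)²/0.498 − 9.81) = 2.70 × (32.45 − 9.81) = 2.70 × 22.64 = 61.13 N.

61.1 N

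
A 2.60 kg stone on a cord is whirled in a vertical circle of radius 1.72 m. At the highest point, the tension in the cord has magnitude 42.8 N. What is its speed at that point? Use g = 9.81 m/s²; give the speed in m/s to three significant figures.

6.72 m/s

At the top, T + mg = mv²/r, so v = √(r(T/m + g)) = √(1.72 × (42.8/2.60 + 9.81)) = √(1.72 × 26.27) = √45.19 = 6.722 m/s.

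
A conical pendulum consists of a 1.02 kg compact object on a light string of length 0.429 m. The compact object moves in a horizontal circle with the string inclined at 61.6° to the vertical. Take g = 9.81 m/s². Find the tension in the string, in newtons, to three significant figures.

21.0 N

Vertically the bob has no acceleration, so T cosθ = mg.
T = mg/cosθ = 1.02 × 9.81 / cos 61.6° = 10.01/0.4756 = 21.04 N.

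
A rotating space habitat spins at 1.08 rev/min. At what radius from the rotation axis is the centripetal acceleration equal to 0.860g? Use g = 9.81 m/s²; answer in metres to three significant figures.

660 m

ω = 1.08 rev/min × 2π/60 = 0.1131 rad/s.
a_c = ω²r = 0.860g ⇒ r = 0.860 × 9.81 / (0.1131)² = 8.437/0.01279 = 659.6 m.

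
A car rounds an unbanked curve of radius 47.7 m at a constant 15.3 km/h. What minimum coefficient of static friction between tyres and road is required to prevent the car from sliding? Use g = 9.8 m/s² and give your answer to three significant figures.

0.0386

v = 15.3/3.6 = 4.250 m/s.
Friction provides the centripetal force: μ_s m g = m v²/r, so μ_s = v²/(g r) = (4.250)²/(9.8 × 47.7) = 18.06/467.5 = 0.03864.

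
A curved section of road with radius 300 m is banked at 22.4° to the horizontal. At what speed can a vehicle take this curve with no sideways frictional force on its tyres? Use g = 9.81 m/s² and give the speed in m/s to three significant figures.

On a frictionless banked curve, N sinθ = mv²/r and N cosθ = mg, so tanθ = v²/(rg).
v = √(r g tanθ) = √(300 × 9.81 × tan 22.4°) = √(300 × 9.81 × 0.4122) = √1213 = 34.83 m/s.

34.8 m/s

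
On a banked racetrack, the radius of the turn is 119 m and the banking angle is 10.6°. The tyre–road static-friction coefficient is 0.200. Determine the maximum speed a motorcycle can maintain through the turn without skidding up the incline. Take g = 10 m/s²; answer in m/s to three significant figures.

21.9 m/s

At the maximum speed, friction acts down the slope at its limiting value f = μN. Radially (horizontal, toward centre): N sinθ + μN cosθ = mv²/r. Vertically: N cosθ − μN sinθ = mg.
Dividing: v² = r g (sinθ + μcosθ)/(cosθ − μsinθ).
sinθ + μcosθ = 0.1840 + 0.200×0.9829 = 0.3805; cosθ − μsinθ = 0.9829 − 0.200×0.1840 = 0.9461.
v² = 119 × 10.0 × 0.3805/0.9461 = 478.6 m²/s², so v = 21.88 m/s.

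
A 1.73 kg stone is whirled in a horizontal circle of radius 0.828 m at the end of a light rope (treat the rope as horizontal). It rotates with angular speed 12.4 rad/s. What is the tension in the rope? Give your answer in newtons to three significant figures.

v = ωr = 12.4 × 0.828 = 10.27 m/s.
The tension is the only horizontal force, so it supplies the full centripetal force: T = m v²/r = 1.73 × (10.27)²/0.828 = 1.73 × 105.4/0.828 = 220.3 N.

220 N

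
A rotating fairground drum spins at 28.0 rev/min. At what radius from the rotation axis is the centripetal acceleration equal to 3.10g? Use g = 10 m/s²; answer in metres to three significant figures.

3.61 m

ω = 28.0 rev/min × 2π/60 = 2.932 rad/s.
a_c = ω²r = 3.10g ⇒ r = 3.10 × 10.0 / (2.932)² = 31.00/8.598 = 3.606 m.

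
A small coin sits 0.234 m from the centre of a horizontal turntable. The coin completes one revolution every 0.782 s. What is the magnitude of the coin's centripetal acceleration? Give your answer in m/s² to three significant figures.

v = 2πr/T = 2π × 0.234/0.782 = 1.880 m/s.
a_c = v²/r = (1.880)²/0.234 = 3.535/0.234 = 15.11 m/s².

15.1 m/s²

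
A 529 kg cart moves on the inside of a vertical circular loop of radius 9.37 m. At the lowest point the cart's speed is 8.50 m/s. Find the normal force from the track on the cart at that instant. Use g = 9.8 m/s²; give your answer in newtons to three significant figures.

At the lowest point, N points up (toward the centre) and the weight mg points down (away from the centre), so the net inward force is N − mg = mv²/r.
N = m(v²/r + g) = 529 × ((8.50)²/9.37 + 9.8) = 529 × (7.711 + 9.8) = 529 × 17.51 = 9263 N.

9260 N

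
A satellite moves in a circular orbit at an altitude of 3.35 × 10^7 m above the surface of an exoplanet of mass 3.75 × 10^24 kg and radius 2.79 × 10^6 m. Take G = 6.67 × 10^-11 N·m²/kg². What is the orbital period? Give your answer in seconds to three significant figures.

r = R + h = 2.79 × 10^6 + 3.35 × 10^7 = 3.629 × 10^7 m. Gravity provides the centripetal force: G M m / r² = m v² / r ⇒ v = √(GM/r) = 2625 m/s.
T = 2πr/v = 2π × 3.629 × 10^7 / 2625 = 86850 s.

86900 s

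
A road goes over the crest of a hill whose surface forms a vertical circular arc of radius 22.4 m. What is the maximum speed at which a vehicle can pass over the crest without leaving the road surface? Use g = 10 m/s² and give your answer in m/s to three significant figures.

At the crest the centre of the circle is below the vehicle, so the net downward (centripetal) force is mg − N = mv²/r.
The vehicle leaves the road when N → 0, giving v_max = √(g r) = √(10.0 × 22.4) = 14.97 m/s.

15.0 m/s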